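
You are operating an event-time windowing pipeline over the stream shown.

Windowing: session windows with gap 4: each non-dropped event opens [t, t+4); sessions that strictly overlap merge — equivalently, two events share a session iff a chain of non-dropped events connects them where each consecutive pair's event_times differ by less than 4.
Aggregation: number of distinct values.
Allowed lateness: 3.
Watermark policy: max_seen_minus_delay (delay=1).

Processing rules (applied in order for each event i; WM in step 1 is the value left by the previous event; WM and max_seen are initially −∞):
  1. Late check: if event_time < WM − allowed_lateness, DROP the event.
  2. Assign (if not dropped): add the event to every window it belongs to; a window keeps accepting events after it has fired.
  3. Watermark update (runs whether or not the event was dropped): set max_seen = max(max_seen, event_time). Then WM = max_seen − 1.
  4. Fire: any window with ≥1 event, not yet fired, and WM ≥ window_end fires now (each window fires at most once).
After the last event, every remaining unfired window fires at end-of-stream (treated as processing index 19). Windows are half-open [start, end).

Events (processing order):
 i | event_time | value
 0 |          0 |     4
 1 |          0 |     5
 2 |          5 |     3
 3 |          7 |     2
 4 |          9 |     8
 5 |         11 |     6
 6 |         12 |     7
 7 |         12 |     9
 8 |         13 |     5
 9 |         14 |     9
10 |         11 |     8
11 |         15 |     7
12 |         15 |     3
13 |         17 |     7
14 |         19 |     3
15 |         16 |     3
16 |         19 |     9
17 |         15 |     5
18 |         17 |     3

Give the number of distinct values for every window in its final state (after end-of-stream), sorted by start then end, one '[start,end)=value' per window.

i=0 t=0 v=4: → [0,4); WM=-1
i=1 t=0 v=5: → [0,4); WM=-1
i=2 t=5 v=3: → [5,9); WM=4
i=3 t=7 v=2: → [5,11); WM=6
i=4 t=9 v=8: → [5,13); WM=8
i=5 t=11 v=6: → [5,15); WM=10
i=6 t=12 v=7: → [5,16); WM=11
i=7 t=12 v=9: → [5,16); WM=11
i=8 t=13 v=5: → [5,17); WM=12
i=9 t=14 v=9: → [5,18); WM=13
i=10 t=11 v=8: → [5,18); WM=13
i=11 t=15 v=7: → [5,19); WM=14
i=12 t=15 v=3: → [5,19); WM=14
i=13 t=17 v=7: → [5,21); WM=16
i=14 t=19 v=3: → [5,23); WM=18
i=15 t=16 v=3: → [5,23); WM=18
i=16 t=19 v=9: → [5,23); WM=18
i=17 t=15 v=5: → [5,23); WM=18
i=18 t=17 v=3: → [5,23); WM=18

[0,4)=2 [5,23)=7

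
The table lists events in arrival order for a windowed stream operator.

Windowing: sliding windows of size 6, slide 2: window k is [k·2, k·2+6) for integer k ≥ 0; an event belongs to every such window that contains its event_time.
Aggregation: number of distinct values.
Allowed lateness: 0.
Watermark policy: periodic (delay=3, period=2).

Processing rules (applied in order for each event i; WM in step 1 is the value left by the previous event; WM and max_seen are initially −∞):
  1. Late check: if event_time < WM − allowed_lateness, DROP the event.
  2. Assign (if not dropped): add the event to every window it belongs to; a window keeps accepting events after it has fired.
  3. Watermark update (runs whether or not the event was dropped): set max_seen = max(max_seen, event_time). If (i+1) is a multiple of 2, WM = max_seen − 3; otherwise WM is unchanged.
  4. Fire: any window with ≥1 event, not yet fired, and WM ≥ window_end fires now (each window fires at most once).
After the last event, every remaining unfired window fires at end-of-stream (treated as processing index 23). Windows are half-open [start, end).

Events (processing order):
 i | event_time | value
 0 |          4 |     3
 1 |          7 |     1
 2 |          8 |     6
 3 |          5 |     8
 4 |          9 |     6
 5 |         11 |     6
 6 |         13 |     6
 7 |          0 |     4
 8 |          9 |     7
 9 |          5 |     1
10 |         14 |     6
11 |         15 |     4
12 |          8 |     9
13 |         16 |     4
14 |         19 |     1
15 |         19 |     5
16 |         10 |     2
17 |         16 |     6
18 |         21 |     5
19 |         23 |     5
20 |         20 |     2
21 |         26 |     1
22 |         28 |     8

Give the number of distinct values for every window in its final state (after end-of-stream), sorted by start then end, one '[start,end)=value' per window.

i=0 t=4 v=3: → [4,10),[2,8),[0,6); WM=−∞
i=1 t=7 v=1: → [6,12),[4,10),[2,8); WM=4
i=2 t=8 v=6: → [8,14),[6,12),[4,10); WM=4
i=3 t=5 v=8: → [4,10),[2,8),[0,6); WM=5
i=4 t=9 v=6: → [8,14),[6,12),[4,10); WM=5
i=5 t=11 v=6: → [10,16),[8,14),[6,12); WM=8; [0,6) fires=2 [2,8) fires=3
i=6 t=13 v=6: → [12,18),[10,16),[8,14); WM=8
i=7 t=0 v=4: DROP (t<8-0); WM=10; [4,10) fires=4
i=8 t=9 v=7: DROP (t<10-0); WM=10
i=9 t=5 v=1: DROP (t<10-0); WM=10
i=10 t=14 v=6: → [14,20),[12,18),[10,16); WM=10
i=11 t=15 v=4: → [14,20),[12,18),[10,16); WM=12; [6,12) fires=2
i=12 t=8 v=9: DROP (t<12-0); WM=12
i=13 t=16 v=4: → [16,22),[14,20),[12,18); WM=13
i=14 t=19 v=1: → [18,24),[16,22),[14,20); WM=13
i=15 t=19 v=5: → [18,24),[16,22),[14,20); WM=16; [8,14) fires=1 [10,16) fires=2
i=16 t=10 v=2: DROP (t<16-0); WM=16
i=17 t=16 v=6: → [16,22),[14,20),[12,18); WM=16
i=18 t=21 v=5: → [20,26),[18,24),[16,22); WM=16
i=19 t=23 v=5: → [22,28),[20,26),[18,24); WM=20; [12,18) fires=2 [14,20) fires=4
i=20 t=20 v=2: → [20,26),[18,24),[16,22); WM=20
i=21 t=26 v=1: → [26,32),[24,30),[22,28); WM=23; [16,22) fires=5
i=22 t=28 v=8: → [28,34),[26,32),[24,30); WM=23

[0,6)=2 [2,8)=3 [4,10)=4 [6,12)=2 [8,14)=1 [10,16)=2 [12,18)=2 [14,20)=4 [16,22)=5 [18,24)=3 [20,26)=2 [22,28)=2 [24,30)=2 [26,32)=2 [28,34)=1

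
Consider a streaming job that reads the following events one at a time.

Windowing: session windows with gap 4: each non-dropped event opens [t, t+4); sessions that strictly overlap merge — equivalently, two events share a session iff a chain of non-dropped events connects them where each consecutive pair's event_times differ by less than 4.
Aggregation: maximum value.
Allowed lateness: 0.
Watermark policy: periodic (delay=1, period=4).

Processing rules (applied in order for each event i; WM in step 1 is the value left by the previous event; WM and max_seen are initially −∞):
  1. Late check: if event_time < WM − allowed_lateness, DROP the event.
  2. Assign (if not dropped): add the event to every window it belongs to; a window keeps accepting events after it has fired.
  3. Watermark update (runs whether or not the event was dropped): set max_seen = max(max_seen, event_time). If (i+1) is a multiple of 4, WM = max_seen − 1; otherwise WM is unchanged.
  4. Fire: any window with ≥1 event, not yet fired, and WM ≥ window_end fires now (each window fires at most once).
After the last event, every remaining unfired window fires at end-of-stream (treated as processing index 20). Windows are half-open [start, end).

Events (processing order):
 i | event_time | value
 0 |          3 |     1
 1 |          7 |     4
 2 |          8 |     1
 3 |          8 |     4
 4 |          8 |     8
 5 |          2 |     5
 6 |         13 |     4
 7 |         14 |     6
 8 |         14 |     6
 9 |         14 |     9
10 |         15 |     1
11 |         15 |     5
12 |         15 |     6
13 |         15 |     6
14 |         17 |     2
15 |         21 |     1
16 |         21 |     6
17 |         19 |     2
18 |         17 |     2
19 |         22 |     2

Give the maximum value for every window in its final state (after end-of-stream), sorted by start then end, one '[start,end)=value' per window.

[3,7)=1 [7,12)=8 [13,21)=9 [21,26)=6

i=0 t=3 v=1: → [3,7); WM=−∞
i=1 t=7 v=4: → [7,11); WM=−∞
i=2 t=8 v=1: → [7,12); WM=−∞
i=3 t=8 v=4: → [7,12); WM=7
i=4 t=8 v=8: → [7,12); WM=7
i=5 t=2 v=5: DROP (t<7-0); WM=7
i=6 t=13 v=4: → [13,17); WM=7
i=7 t=14 v=6: → [13,18); WM=13
i=8 t=14 v=6: → [13,18); WM=13
i=9 t=14 v=9: → [13,18); WM=13
i=10 t=15 v=1: → [13,19); WM=13
i=11 t=15 v=5: → [13,19); WM=14
i=12 t=15 v=6: → [13,19); WM=14
i=13 t=15 v=6: → [13,19); WM=14
i=14 t=17 v=2: → [13,21); WM=14
i=15 t=21 v=1: → [21,25); WM=20
i=16 t=21 v=6: → [21,25); WM=20
i=17 t=19 v=2: DROP (t<20-0); WM=20
i=18 t=17 v=2: DROP (t<20-0); WM=20
i=19 t=22 v=2: → [21,26); WM=21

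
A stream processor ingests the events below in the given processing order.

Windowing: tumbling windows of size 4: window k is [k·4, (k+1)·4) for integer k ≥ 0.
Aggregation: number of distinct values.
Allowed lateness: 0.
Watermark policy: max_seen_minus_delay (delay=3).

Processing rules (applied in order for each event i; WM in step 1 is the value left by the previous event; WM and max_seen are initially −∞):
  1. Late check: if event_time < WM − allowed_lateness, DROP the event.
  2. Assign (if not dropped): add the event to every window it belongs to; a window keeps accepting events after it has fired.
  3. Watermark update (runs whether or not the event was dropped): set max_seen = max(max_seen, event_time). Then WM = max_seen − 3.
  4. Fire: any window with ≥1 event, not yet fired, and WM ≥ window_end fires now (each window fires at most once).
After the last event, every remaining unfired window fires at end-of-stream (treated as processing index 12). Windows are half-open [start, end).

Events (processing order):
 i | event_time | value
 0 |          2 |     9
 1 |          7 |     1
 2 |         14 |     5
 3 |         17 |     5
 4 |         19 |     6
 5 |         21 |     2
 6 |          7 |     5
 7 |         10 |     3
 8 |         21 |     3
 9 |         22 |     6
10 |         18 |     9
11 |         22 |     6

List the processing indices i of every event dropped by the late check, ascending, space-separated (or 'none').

6 7 10

i=0 t=2 v=9: → [0,4); WM=-1
i=1 t=7 v=1: → [4,8); WM=4; [0,4) fires=1
i=2 t=14 v=5: → [12,16); WM=11; [4,8) fires=1
i=3 t=17 v=5: → [16,20); WM=14
i=4 t=19 v=6: → [16,20); WM=16; [12,16) fires=1
i=5 t=21 v=2: → [20,24); WM=18
i=6 t=7 v=5: DROP (t<18-0); WM=18
i=7 t=10 v=3: DROP (t<18-0); WM=18
i=8 t=21 v=3: → [20,24); WM=18
i=9 t=22 v=6: → [20,24); WM=19
i=10 t=18 v=9: DROP (t<19-0); WM=19
i=11 t=22 v=6: → [20,24); WM=19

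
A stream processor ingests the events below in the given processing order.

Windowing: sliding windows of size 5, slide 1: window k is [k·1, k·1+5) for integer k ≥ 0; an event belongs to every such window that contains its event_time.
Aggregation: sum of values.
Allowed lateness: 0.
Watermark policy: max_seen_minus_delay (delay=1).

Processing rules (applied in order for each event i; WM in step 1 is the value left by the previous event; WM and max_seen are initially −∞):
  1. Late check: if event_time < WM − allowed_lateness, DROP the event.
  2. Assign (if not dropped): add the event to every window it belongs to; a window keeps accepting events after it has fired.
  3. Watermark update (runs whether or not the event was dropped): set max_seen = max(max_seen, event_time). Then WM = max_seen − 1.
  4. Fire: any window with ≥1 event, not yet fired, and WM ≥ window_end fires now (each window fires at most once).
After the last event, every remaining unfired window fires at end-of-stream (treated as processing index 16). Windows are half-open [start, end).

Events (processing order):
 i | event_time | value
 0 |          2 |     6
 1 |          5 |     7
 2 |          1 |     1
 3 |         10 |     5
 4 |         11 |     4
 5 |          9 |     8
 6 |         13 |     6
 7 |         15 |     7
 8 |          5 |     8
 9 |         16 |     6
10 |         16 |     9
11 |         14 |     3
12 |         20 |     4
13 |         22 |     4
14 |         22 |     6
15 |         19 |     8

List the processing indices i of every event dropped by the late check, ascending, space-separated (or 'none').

2 5 8 11 15

i=0 t=2 v=6: → [2,7),[1,6),[0,5); WM=1
i=1 t=5 v=7: → [5,10),[4,9),[3,8),[2,7),[1,6); WM=4
i=2 t=1 v=1: DROP (t<4-0); WM=4
i=3 t=10 v=5: → [10,15),[9,14),[8,13),[7,12),[6,11); WM=9; [0,5) fires=6 [1,6) fires=13 [2,7) fires=13 [3,8) fires=7 [4,9) fires=7
i=4 t=11 v=4: → [11,16),[10,15),[9,14),[8,13),[7,12); WM=10; [5,10) fires=7
i=5 t=9 v=8: DROP (t<10-0); WM=10
i=6 t=13 v=6: → [13,18),[12,17),[11,16),[10,15),[9,14); WM=12; [6,11) fires=5 [7,12) fires=9
i=7 t=15 v=7: → [15,20),[14,19),[13,18),[12,17),[11,16); WM=14; [8,13) fires=9 [9,14) fires=15
i=8 t=5 v=8: DROP (t<14-0); WM=14
i=9 t=16 v=6: → [16,21),[15,20),[14,19),[13,18),[12,17); WM=15; [10,15) fires=15
i=10 t=16 v=9: → [16,21),[15,20),[14,19),[13,18),[12,17); WM=15
i=11 t=14 v=3: DROP (t<15-0); WM=15
i=12 t=20 v=4: → [20,25),[19,24),[18,23),[17,22),[16,21); WM=19; [11,16) fires=17 [12,17) fires=28 [13,18) fires=28 [14,19) fires=22
i=13 t=22 v=4: → [22,27),[21,26),[20,25),[19,24),[18,23); WM=21; [15,20) fires=22 [16,21) fires=19
i=14 t=22 v=6: → [22,27),[21,26),[20,25),[19,24),[18,23); WM=21
i=15 t=19 v=8: DROP (t<21-0); WM=21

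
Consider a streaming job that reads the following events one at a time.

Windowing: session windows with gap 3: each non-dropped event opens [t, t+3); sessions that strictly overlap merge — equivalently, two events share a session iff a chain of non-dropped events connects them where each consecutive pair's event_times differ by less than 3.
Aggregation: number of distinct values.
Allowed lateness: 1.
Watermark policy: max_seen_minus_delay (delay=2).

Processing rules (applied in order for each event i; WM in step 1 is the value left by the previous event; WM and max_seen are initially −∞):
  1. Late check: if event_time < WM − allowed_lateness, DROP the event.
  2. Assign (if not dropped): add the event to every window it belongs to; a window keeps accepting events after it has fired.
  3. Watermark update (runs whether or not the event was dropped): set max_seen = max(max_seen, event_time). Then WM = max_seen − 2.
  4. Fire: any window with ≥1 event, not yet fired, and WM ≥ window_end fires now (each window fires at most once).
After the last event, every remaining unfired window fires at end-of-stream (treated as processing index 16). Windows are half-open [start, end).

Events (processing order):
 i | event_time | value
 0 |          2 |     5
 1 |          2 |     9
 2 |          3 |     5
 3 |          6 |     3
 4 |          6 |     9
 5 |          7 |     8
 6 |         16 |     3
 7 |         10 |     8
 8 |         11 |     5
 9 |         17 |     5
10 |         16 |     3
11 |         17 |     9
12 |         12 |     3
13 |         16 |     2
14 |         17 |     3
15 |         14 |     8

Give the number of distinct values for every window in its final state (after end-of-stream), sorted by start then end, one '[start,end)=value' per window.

[2,6)=2 [6,10)=3 [14,20)=5

i=0 t=2 v=5: → [2,5); WM=0
i=1 t=2 v=9: → [2,5); WM=0
i=2 t=3 v=5: → [2,6); WM=1
i=3 t=6 v=3: → [6,9); WM=4
i=4 t=6 v=9: → [6,9); WM=4
i=5 t=7 v=8: → [6,10); WM=5
i=6 t=16 v=3: → [16,19); WM=14
i=7 t=10 v=8: DROP (t<14-1); WM=14
i=8 t=11 v=5: DROP (t<14-1); WM=14
i=9 t=17 v=5: → [16,20); WM=15
i=10 t=16 v=3: → [16,20); WM=15
i=11 t=17 v=9: → [16,20); WM=15
i=12 t=12 v=3: DROP (t<15-1); WM=15
i=13 t=16 v=2: → [16,20); WM=15
i=14 t=17 v=3: → [16,20); WM=15
i=15 t=14 v=8: → [14,20); WM=15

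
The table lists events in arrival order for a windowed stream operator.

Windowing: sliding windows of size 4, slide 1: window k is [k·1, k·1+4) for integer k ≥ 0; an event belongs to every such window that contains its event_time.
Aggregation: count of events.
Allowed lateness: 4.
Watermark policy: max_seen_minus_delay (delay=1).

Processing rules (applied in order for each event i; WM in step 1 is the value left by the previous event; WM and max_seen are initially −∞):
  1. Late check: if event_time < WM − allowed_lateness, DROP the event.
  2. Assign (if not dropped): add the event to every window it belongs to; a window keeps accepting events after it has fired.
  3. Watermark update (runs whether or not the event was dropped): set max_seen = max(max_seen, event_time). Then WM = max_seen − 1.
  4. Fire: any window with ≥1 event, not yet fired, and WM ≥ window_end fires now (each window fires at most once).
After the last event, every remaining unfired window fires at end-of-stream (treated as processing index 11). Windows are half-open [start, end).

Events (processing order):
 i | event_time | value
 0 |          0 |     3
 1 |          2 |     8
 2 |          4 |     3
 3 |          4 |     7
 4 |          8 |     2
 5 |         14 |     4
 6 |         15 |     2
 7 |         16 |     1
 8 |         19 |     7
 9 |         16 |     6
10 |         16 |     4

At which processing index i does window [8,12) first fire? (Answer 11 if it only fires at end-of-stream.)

5

i=0 t=0 v=3: → [0,4); WM=-1
i=1 t=2 v=8: → [2,6),[1,5),[0,4); WM=1
i=2 t=4 v=3: → [4,8),[3,7),[2,6),[1,5); WM=3
i=3 t=4 v=7: → [4,8),[3,7),[2,6),[1,5); WM=3
i=4 t=8 v=2: → [8,12),[7,11),[6,10),[5,9); WM=7; [0,4) fires=2 [1,5) fires=3 [2,6) fires=3 [3,7) fires=2
i=5 t=14 v=4: → [14,18),[13,17),[12,16),[11,15); WM=13; [4,8) fires=2 [5,9) fires=1 [6,10) fires=1 [7,11) fires=1 [8,12) fires=1
i=6 t=15 v=2: → [15,19),[14,18),[13,17),[12,16); WM=14
i=7 t=16 v=1: → [16,20),[15,19),[14,18),[13,17); WM=15; [11,15) fires=1
i=8 t=19 v=7: → [19,23),[18,22),[17,21),[16,20); WM=18; [12,16) fires=2 [13,17) fires=3 [14,18) fires=3
i=9 t=16 v=6: → [16,20),[15,19),[14,18),[13,17); WM=18
i=10 t=16 v=4: → [16,20),[15,19),[14,18),[13,17); WM=18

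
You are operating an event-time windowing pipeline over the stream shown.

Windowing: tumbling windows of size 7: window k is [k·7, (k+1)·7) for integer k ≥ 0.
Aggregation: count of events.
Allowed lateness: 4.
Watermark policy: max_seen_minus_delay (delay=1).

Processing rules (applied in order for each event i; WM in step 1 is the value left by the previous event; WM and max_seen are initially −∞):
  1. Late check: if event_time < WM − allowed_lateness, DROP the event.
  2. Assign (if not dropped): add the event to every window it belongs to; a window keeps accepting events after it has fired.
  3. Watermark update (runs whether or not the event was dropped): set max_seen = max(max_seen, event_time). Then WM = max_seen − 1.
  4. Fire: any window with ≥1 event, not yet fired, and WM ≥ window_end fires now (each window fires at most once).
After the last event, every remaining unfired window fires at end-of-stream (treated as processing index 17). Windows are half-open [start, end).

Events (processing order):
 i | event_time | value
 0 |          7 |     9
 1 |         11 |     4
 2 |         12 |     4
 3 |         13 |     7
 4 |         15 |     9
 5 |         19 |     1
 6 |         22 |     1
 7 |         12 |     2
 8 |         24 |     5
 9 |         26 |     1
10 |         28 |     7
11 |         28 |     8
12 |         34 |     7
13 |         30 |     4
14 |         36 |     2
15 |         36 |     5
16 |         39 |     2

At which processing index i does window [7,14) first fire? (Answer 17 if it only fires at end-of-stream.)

i=0 t=7 v=9: → [7,14); WM=6
i=1 t=11 v=4: → [7,14); WM=10
i=2 t=12 v=4: → [7,14); WM=11
i=3 t=13 v=7: → [7,14); WM=12
i=4 t=15 v=9: → [14,21); WM=14; [7,14) fires=4
i=5 t=19 v=1: → [14,21); WM=18
i=6 t=22 v=1: → [21,28); WM=21; [14,21) fires=2
i=7 t=12 v=2: DROP (t<21-4); WM=21
i=8 t=24 v=5: → [21,28); WM=23
i=9 t=26 v=1: → [21,28); WM=25
i=10 t=28 v=7: → [28,35); WM=27
i=11 t=28 v=8: → [28,35); WM=27
i=12 t=34 v=7: → [28,35); WM=33; [21,28) fires=3
i=13 t=30 v=4: → [28,35); WM=33
i=14 t=36 v=2: → [35,42); WM=35; [28,35) fires=4
i=15 t=36 v=5: → [35,42); WM=35
i=16 t=39 v=2: → [35,42); WM=38

4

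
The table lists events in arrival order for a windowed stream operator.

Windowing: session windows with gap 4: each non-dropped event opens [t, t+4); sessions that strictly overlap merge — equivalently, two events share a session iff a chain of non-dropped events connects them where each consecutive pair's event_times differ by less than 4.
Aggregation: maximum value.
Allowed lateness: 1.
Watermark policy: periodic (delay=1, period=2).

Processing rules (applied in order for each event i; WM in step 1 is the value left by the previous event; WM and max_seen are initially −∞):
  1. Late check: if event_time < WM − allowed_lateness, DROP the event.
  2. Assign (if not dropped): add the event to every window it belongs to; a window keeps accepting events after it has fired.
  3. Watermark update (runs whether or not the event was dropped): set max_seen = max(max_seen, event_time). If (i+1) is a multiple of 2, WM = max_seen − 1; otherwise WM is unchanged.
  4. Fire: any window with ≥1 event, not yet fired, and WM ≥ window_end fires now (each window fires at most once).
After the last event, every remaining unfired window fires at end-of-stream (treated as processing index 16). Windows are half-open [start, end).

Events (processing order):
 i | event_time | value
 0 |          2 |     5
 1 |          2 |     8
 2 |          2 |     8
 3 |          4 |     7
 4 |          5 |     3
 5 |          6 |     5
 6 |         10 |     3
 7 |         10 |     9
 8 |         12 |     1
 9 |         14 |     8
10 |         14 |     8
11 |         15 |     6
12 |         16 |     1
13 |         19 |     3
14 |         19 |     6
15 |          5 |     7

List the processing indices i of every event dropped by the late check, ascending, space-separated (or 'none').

15

i=0 t=2 v=5: → [2,6); WM=−∞
i=1 t=2 v=8: → [2,6); WM=1
i=2 t=2 v=8: → [2,6); WM=1
i=3 t=4 v=7: → [2,8); WM=3
i=4 t=5 v=3: → [2,9); WM=3
i=5 t=6 v=5: → [2,10); WM=5
i=6 t=10 v=3: → [10,14); WM=5
i=7 t=10 v=9: → [10,14); WM=9
i=8 t=12 v=1: → [10,16); WM=9
i=9 t=14 v=8: → [10,18); WM=13
i=10 t=14 v=8: → [10,18); WM=13
i=11 t=15 v=6: → [10,19); WM=14
i=12 t=16 v=1: → [10,20); WM=14
i=13 t=19 v=3: → [10,23); WM=18
i=14 t=19 v=6: → [10,23); WM=18
i=15 t=5 v=7: DROP (t<18-1); WM=18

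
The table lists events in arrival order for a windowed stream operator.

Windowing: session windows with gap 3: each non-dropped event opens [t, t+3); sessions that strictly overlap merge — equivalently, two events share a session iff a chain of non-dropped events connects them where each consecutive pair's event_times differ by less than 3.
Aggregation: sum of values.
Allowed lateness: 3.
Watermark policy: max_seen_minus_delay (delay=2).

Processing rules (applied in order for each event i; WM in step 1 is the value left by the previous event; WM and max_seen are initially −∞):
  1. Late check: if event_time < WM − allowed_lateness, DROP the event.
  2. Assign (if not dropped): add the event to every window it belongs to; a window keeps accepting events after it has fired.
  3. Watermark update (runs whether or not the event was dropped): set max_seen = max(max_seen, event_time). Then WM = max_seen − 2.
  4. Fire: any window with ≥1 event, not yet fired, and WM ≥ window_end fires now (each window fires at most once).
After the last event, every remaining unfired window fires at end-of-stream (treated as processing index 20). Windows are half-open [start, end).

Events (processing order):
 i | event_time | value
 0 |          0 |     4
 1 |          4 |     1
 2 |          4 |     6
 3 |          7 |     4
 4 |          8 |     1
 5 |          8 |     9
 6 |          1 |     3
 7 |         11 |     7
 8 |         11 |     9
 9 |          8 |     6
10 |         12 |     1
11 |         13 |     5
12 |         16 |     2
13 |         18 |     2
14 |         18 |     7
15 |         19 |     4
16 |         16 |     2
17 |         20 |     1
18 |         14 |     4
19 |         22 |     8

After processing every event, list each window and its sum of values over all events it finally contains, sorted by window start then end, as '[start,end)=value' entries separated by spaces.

[0,3)=4 [4,7)=7 [7,11)=20 [11,16)=22 [16,25)=26

i=0 t=0 v=4: → [0,3); WM=-2
i=1 t=4 v=1: → [4,7); WM=2
i=2 t=4 v=6: → [4,7); WM=2
i=3 t=7 v=4: → [7,10); WM=5
i=4 t=8 v=1: → [7,11); WM=6
i=5 t=8 v=9: → [7,11); WM=6
i=6 t=1 v=3: DROP (t<6-3); WM=6
i=7 t=11 v=7: → [11,14); WM=9
i=8 t=11 v=9: → [11,14); WM=9
i=9 t=8 v=6: → [7,11); WM=9
i=10 t=12 v=1: → [11,15); WM=10
i=11 t=13 v=5: → [11,16); WM=11
i=12 t=16 v=2: → [16,19); WM=14
i=13 t=18 v=2: → [16,21); WM=16
i=14 t=18 v=7: → [16,21); WM=16
i=15 t=19 v=4: → [16,22); WM=17
i=16 t=16 v=2: → [16,22); WM=17
i=17 t=20 v=1: → [16,23); WM=18
i=18 t=14 v=4: DROP (t<18-3); WM=18
i=19 t=22 v=8: → [16,25); WM=20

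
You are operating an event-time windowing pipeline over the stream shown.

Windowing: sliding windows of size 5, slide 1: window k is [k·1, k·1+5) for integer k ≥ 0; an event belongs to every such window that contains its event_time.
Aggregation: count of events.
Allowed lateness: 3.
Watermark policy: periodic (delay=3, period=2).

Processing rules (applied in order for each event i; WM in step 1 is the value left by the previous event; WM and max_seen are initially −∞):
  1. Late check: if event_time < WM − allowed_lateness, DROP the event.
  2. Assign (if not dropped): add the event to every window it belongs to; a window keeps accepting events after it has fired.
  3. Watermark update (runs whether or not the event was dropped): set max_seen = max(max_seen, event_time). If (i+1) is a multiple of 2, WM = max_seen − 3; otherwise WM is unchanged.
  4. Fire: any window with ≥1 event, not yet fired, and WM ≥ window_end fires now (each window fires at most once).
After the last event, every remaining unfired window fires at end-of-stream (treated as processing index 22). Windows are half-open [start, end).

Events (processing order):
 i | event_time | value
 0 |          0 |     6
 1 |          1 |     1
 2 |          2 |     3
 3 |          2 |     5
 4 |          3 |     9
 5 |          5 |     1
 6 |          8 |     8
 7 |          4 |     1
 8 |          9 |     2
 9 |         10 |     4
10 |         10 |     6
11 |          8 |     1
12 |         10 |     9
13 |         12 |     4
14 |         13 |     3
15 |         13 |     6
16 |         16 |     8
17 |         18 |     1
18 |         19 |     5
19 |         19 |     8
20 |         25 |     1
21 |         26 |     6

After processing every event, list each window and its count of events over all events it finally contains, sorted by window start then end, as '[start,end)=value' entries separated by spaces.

i=0 t=0 v=6: → [0,5); WM=−∞
i=1 t=1 v=1: → [1,6),[0,5); WM=-2
i=2 t=2 v=3: → [2,7),[1,6),[0,5); WM=-2
i=3 t=2 v=5: → [2,7),[1,6),[0,5); WM=-1
i=4 t=3 v=9: → [3,8),[2,7),[1,6),[0,5); WM=-1
i=5 t=5 v=1: → [5,10),[4,9),[3,8),[2,7),[1,6); WM=2
i=6 t=8 v=8: → [8,13),[7,12),[6,11),[5,10),[4,9); WM=2
i=7 t=4 v=1: → [4,9),[3,8),[2,7),[1,6),[0,5); WM=5; [0,5) fires=6
i=8 t=9 v=2: → [9,14),[8,13),[7,12),[6,11),[5,10); WM=5
i=9 t=10 v=4: → [10,15),[9,14),[8,13),[7,12),[6,11); WM=7; [1,6) fires=6 [2,7) fires=5
i=10 t=10 v=6: → [10,15),[9,14),[8,13),[7,12),[6,11); WM=7
i=11 t=8 v=1: → [8,13),[7,12),[6,11),[5,10),[4,9); WM=7
i=12 t=10 v=9: → [10,15),[9,14),[8,13),[7,12),[6,11); WM=7
i=13 t=12 v=4: → [12,17),[11,16),[10,15),[9,14),[8,13); WM=9; [3,8) fires=3 [4,9) fires=4
i=14 t=13 v=3: → [13,18),[12,17),[11,16),[10,15),[9,14); WM=9
i=15 t=13 v=6: → [13,18),[12,17),[11,16),[10,15),[9,14); WM=10; [5,10) fires=4
i=16 t=16 v=8: → [16,21),[15,20),[14,19),[13,18),[12,17); WM=10
i=17 t=18 v=1: → [18,23),[17,22),[16,21),[15,20),[14,19); WM=15; [6,11) fires=6 [7,12) fires=6 [8,13) fires=7 [9,14) fires=7 [10,15) fires=6
i=18 t=19 v=5: → [19,24),[18,23),[17,22),[16,21),[15,20); WM=15
i=19 t=19 v=8: → [19,24),[18,23),[17,22),[16,21),[15,20); WM=16; [11,16) fires=3
i=20 t=25 v=1: → [25,30),[24,29),[23,28),[22,27),[21,26); WM=16
i=21 t=26 v=6: → [26,31),[25,30),[24,29),[23,28),[22,27); WM=23; [12,17) fires=4 [13,18) fires=3 [14,19) fires=2 [15,20) fires=4 [16,21) fires=4 [17,22) fires=3 [18,23) fires=3

[0,5)=6 [1,6)=6 [2,7)=5 [3,8)=3 [4,9)=4 [5,10)=4 [6,11)=6 [7,12)=6 [8,13)=7 [9,14)=7 [10,15)=6 [11,16)=3 [12,17)=4 [13,18)=3 [14,19)=2 [15,20)=4 [16,21)=4 [17,22)=3 [18,23)=3 [19,24)=2 [21,26)=1 [22,27)=2 [23,28)=2 [24,29)=2 [25,30)=2 [26,31)=1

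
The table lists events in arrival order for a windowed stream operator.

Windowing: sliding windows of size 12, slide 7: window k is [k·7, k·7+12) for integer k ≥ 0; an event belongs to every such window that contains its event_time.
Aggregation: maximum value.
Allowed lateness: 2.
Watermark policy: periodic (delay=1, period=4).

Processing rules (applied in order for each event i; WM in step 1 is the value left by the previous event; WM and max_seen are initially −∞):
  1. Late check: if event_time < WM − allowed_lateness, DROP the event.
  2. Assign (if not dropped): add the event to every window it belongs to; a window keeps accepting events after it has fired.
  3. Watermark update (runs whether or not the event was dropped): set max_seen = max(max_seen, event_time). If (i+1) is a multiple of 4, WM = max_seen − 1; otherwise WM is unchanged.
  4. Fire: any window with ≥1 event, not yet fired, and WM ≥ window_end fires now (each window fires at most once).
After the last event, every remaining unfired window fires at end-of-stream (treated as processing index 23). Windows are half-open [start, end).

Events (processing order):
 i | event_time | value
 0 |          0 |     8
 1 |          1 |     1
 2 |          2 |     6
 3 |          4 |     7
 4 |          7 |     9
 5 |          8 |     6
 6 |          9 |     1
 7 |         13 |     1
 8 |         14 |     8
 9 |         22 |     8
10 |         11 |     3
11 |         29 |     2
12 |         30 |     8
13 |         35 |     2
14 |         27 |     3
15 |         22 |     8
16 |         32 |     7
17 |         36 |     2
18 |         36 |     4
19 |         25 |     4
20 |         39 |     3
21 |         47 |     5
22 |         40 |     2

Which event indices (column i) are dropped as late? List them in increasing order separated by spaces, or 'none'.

15 19

i=0 t=0 v=8: → [0,12); WM=−∞
i=1 t=1 v=1: → [0,12); WM=−∞
i=2 t=2 v=6: → [0,12); WM=−∞
i=3 t=4 v=7: → [0,12); WM=3
i=4 t=7 v=9: → [7,19),[0,12); WM=3
i=5 t=8 v=6: → [7,19),[0,12); WM=3
i=6 t=9 v=1: → [7,19),[0,12); WM=3
i=7 t=13 v=1: → [7,19); WM=12; [0,12) fires=9
i=8 t=14 v=8: → [14,26),[7,19); WM=12
i=9 t=22 v=8: → [21,33),[14,26); WM=12
i=10 t=11 v=3: → [7,19),[0,12); WM=12
i=11 t=29 v=2: → [28,40),[21,33); WM=28; [7,19) fires=9 [14,26) fires=8
i=12 t=30 v=8: → [28,40),[21,33); WM=28
i=13 t=35 v=2: → [35,47),[28,40); WM=28
i=14 t=27 v=3: → [21,33); WM=28
i=15 t=22 v=8: DROP (t<28-2); WM=34; [21,33) fires=8
i=16 t=32 v=7: → [28,40),[21,33); WM=34
i=17 t=36 v=2: → [35,47),[28,40); WM=34
i=18 t=36 v=4: → [35,47),[28,40); WM=34
i=19 t=25 v=4: DROP (t<34-2); WM=35
i=20 t=39 v=3: → [35,47),[28,40); WM=35
i=21 t=47 v=5: → [42,54); WM=35
i=22 t=40 v=2: → [35,47); WM=35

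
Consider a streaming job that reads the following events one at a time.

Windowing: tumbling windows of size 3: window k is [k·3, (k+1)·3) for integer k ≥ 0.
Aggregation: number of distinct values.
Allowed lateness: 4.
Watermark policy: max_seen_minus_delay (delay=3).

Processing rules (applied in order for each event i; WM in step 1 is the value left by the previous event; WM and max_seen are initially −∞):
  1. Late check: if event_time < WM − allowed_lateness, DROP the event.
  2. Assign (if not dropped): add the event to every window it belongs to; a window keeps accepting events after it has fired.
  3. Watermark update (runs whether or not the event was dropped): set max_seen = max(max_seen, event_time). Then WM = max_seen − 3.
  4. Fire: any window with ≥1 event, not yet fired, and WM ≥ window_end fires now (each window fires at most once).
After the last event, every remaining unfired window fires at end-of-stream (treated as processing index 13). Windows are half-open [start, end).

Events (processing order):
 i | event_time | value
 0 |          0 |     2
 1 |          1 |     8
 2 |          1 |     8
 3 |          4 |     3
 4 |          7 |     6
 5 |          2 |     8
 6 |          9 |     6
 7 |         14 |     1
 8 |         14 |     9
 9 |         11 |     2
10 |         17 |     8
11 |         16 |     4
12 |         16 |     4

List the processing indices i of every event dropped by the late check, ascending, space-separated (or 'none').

i=0 t=0 v=2: → [0,3); WM=-3
i=1 t=1 v=8: → [0,3); WM=-2
i=2 t=1 v=8: → [0,3); WM=-2
i=3 t=4 v=3: → [3,6); WM=1
i=4 t=7 v=6: → [6,9); WM=4; [0,3) fires=2
i=5 t=2 v=8: → [0,3); WM=4
i=6 t=9 v=6: → [9,12); WM=6; [3,6) fires=1
i=7 t=14 v=1: → [12,15); WM=11; [6,9) fires=1
i=8 t=14 v=9: → [12,15); WM=11
i=9 t=11 v=2: → [9,12); WM=11
i=10 t=17 v=8: → [15,18); WM=14; [9,12) fires=2
i=11 t=16 v=4: → [15,18); WM=14
i=12 t=16 v=4: → [15,18); WM=14

none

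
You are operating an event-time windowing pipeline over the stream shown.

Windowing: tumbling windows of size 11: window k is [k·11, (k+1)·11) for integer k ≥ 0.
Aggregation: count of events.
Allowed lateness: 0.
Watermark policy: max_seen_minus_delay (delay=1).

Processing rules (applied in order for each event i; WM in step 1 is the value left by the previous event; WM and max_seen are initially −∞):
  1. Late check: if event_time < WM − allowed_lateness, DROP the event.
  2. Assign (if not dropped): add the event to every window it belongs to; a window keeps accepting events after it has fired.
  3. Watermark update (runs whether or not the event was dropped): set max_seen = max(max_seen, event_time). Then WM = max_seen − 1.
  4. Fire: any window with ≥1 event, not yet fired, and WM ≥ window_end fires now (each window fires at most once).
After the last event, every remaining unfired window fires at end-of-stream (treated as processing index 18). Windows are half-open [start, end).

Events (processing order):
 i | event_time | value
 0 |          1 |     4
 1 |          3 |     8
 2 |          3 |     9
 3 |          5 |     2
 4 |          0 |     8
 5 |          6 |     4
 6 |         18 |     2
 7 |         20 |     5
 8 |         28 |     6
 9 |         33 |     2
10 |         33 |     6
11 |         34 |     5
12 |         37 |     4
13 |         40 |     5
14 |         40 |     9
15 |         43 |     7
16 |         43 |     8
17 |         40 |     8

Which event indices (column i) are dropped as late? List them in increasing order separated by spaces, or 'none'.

i=0 t=1 v=4: → [0,11); WM=0
i=1 t=3 v=8: → [0,11); WM=2
i=2 t=3 v=9: → [0,11); WM=2
i=3 t=5 v=2: → [0,11); WM=4
i=4 t=0 v=8: DROP (t<4-0); WM=4
i=5 t=6 v=4: → [0,11); WM=5
i=6 t=18 v=2: → [11,22); WM=17; [0,11) fires=5
i=7 t=20 v=5: → [11,22); WM=19
i=8 t=28 v=6: → [22,33); WM=27; [11,22) fires=2
i=9 t=33 v=2: → [33,44); WM=32
i=10 t=33 v=6: → [33,44); WM=32
i=11 t=34 v=5: → [33,44); WM=33; [22,33) fires=1
i=12 t=37 v=4: → [33,44); WM=36
i=13 t=40 v=5: → [33,44); WM=39
i=14 t=40 v=9: → [33,44); WM=39
i=15 t=43 v=7: → [33,44); WM=42
i=16 t=43 v=8: → [33,44); WM=42
i=17 t=40 v=8: DROP (t<42-0); WM=42

4 17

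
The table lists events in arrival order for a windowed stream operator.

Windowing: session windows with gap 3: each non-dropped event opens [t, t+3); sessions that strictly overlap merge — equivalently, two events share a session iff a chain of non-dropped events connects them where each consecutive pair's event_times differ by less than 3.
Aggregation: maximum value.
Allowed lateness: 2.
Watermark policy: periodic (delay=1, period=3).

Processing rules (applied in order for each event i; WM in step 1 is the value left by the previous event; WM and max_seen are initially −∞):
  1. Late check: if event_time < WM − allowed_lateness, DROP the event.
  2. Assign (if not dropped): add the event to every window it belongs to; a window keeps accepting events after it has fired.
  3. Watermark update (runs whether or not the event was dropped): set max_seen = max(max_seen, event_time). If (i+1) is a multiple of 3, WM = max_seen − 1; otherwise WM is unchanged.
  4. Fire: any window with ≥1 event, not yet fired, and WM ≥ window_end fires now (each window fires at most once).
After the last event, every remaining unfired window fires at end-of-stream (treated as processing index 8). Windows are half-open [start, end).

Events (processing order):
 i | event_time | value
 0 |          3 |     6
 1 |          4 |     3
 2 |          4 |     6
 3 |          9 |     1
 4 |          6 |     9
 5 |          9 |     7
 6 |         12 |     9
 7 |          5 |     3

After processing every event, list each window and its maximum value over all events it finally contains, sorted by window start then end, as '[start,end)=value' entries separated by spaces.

i=0 t=3 v=6: → [3,6); WM=−∞
i=1 t=4 v=3: → [3,7); WM=−∞
i=2 t=4 v=6: → [3,7); WM=3
i=3 t=9 v=1: → [9,12); WM=3
i=4 t=6 v=9: → [3,9); WM=3
i=5 t=9 v=7: → [9,12); WM=8
i=6 t=12 v=9: → [12,15); WM=8
i=7 t=5 v=3: DROP (t<8-2); WM=8

[3,9)=9 [9,12)=7 [12,15)=9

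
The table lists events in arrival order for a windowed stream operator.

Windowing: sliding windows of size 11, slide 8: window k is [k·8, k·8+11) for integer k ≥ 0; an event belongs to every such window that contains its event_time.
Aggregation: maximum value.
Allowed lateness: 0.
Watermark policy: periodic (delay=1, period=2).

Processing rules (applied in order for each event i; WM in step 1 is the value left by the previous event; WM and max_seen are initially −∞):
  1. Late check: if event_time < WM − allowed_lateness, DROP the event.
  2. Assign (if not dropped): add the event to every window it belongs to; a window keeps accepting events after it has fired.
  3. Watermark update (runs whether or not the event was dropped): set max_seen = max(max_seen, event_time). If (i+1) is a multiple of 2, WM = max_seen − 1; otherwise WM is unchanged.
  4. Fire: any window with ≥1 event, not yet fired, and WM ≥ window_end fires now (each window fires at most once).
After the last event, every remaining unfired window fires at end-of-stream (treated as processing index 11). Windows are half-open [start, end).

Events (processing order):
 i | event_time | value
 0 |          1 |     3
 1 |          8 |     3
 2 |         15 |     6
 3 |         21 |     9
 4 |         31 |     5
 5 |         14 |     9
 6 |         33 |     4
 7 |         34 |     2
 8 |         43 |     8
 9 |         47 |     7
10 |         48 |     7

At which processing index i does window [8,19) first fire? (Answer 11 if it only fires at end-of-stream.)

3

i=0 t=1 v=3: → [0,11); WM=−∞
i=1 t=8 v=3: → [8,19),[0,11); WM=7
i=2 t=15 v=6: → [8,19); WM=7
i=3 t=21 v=9: → [16,27); WM=20; [0,11) fires=3 [8,19) fires=6
i=4 t=31 v=5: → [24,35); WM=20
i=5 t=14 v=9: DROP (t<20-0); WM=30; [16,27) fires=9
i=6 t=33 v=4: → [32,43),[24,35); WM=30
i=7 t=34 v=2: → [32,43),[24,35); WM=33
i=8 t=43 v=8: → [40,51); WM=33
i=9 t=47 v=7: → [40,51); WM=46; [24,35) fires=5 [32,43) fires=4
i=10 t=48 v=7: → [48,59),[40,51); WM=46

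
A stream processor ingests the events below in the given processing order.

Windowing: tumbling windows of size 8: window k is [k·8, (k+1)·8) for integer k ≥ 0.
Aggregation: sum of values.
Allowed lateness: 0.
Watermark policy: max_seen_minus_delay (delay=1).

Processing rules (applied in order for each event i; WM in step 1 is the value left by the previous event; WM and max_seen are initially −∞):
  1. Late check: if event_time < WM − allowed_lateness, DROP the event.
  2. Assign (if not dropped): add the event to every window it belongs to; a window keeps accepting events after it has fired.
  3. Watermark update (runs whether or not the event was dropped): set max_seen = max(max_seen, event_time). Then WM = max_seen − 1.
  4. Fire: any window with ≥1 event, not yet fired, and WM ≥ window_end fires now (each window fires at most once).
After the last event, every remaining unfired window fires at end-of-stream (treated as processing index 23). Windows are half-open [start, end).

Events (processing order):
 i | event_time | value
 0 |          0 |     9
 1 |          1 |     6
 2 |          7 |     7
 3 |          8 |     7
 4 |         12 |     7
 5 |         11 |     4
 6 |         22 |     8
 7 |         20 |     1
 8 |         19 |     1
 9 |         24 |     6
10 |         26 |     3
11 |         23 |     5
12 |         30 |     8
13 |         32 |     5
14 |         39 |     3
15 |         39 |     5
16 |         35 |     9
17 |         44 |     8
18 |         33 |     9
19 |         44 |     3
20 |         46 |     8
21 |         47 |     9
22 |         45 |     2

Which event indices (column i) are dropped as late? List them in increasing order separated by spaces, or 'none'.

7 8 11 16 18 22

i=0 t=0 v=9: → [0,8); WM=-1
i=1 t=1 v=6: → [0,8); WM=0
i=2 t=7 v=7: → [0,8); WM=6
i=3 t=8 v=7: → [8,16); WM=7
i=4 t=12 v=7: → [8,16); WM=11; [0,8) fires=22
i=5 t=11 v=4: → [8,16); WM=11
i=6 t=22 v=8: → [16,24); WM=21; [8,16) fires=18
i=7 t=20 v=1: DROP (t<21-0); WM=21
i=8 t=19 v=1: DROP (t<21-0); WM=21
i=9 t=24 v=6: → [24,32); WM=23
i=10 t=26 v=3: → [24,32); WM=25; [16,24) fires=8
i=11 t=23 v=5: DROP (t<25-0); WM=25
i=12 t=30 v=8: → [24,32); WM=29
i=13 t=32 v=5: → [32,40); WM=31
i=14 t=39 v=3: → [32,40); WM=38; [24,32) fires=17
i=15 t=39 v=5: → [32,40); WM=38
i=16 t=35 v=9: DROP (t<38-0); WM=38
i=17 t=44 v=8: → [40,48); WM=43; [32,40) fires=13
i=18 t=33 v=9: DROP (t<43-0); WM=43
i=19 t=44 v=3: → [40,48); WM=43
i=20 t=46 v=8: → [40,48); WM=45
i=21 t=47 v=9: → [40,48); WM=46
i=22 t=45 v=2: DROP (t<46-0); WM=46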